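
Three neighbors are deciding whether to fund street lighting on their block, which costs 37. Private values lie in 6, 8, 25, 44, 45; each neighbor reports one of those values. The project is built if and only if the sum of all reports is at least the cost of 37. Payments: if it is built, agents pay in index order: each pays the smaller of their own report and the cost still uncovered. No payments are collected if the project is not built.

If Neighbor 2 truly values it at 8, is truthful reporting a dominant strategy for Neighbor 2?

No

Consider the case where Neighbor 1 reports 6 and Neighbor 3 reports 25.
Truthful report 8: project built, pays 8, utility 8 - 8 = 0.
Report 6 instead: project built, pays 6, utility 8 - 6 = 2.
Since 2 > 0, reporting 6 is strictly better here, so truthful reporting is not dominant.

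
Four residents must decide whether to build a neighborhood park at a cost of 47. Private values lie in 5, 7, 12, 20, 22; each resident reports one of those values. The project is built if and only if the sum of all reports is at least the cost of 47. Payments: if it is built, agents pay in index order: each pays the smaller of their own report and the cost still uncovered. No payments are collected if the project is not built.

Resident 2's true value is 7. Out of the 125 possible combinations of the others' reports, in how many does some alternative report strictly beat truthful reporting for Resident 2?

Others report (5, 20, 20): truth gives 0; report 5 gives 2 > 0. Violating.
Others report (5, 20, 22): truth gives 0; report 5 gives 2 > 0. Violating.
Others report (5, 22, 20): truth gives 0; report 5 gives 2 > 0. Violating.
Others report (5, 22, 22): truth gives 0; report 5 gives 2 > 0. Violating.
Others report (5, 5, 5): truth gives 0; no alternative beats it.
Others report (5, 5, 7): truth gives 0; no alternative beats it.
(Checking all 125 profiles: 50 have a profitable deviation, 75 do not.)

50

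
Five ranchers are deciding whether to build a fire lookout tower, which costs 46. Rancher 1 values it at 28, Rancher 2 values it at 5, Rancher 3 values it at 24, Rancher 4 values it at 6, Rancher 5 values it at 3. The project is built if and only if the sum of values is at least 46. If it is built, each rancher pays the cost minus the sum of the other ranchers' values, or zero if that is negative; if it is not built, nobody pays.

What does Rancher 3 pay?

4

Total value 66 ≥ cost 46, so the project is built.
The other ranchers' values sum to 42.
Cost minus that sum is 46 - 42 = 4.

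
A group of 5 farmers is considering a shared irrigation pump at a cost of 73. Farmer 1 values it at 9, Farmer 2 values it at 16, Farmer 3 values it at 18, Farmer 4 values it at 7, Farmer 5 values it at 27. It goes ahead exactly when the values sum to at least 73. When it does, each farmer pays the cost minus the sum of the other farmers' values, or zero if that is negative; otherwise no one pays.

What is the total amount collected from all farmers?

Total value 77 ≥ cost 73, so it is built.
Farmer 1: others sum to 68; max(0, 73 - 68) = 5.
Farmer 2: others sum to 61; max(0, 73 - 61) = 12.
Farmer 3: others sum to 59; max(0, 73 - 59) = 14.
Farmer 4: others sum to 70; max(0, 73 - 70) = 3.
Farmer 5: others sum to 50; max(0, 73 - 50) = 23.
Total collected = 5 + 12 + 14 + 3 + 23 = 57.

57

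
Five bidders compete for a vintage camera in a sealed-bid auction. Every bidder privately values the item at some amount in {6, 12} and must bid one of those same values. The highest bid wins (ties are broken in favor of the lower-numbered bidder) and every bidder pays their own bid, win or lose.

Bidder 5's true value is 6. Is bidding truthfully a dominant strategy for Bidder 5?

Check each profile of the others' bids and compare truth against every alternative bid.
Others bid (6, 6, 6, 12): truth gives -6, best alternative gives -12.
Others bid (6, 6, 12, 6): truth gives -6, best alternative gives -12.
Others bid (6, 6, 12, 12): truth gives -6, best alternative gives -12.
Others bid (6, 12, 6, 6): truth gives -6, best alternative gives -12.
Others bid (6, 12, 6, 12): truth gives -6, best alternative gives -12.
Others bid (6, 12, 12, 6): truth gives -6, best alternative gives -12.
(Remaining 10 profiles checked similarly; truth is weakly best in each.)
In every case the truthful bid is at least as good as any alternative, so it is a dominant strategy.

Yes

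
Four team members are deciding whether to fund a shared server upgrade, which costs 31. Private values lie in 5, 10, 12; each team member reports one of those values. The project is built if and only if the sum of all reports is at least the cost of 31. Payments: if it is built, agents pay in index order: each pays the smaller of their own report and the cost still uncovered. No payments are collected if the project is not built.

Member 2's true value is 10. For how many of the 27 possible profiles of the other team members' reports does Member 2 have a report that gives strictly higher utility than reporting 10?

Others report (5, 10, 12): truth gives 0; report 5 gives 5 > 0. Violating.
Others report (5, 12, 10): truth gives 0; report 5 gives 5 > 0. Violating.
Others report (5, 12, 12): truth gives 0; report 5 gives 5 > 0. Violating.
Others report (10, 5, 12): truth gives 0; report 5 gives 5 > 0. Violating.
Others report (5, 5, 5): truth gives 0; no alternative beats it.
Others report (5, 5, 10): truth gives 0; no alternative beats it.
(Checking all 27 profiles: 17 have a profitable deviation, 10 do not.)

17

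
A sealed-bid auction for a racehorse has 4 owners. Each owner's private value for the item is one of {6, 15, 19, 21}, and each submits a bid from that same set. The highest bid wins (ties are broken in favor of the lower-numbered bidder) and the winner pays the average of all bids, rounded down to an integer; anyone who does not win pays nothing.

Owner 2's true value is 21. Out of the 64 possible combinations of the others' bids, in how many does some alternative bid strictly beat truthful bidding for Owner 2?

14

Others bid (6, 6, 6): truth gives 12; bid 15 gives 13 > 12. Violating.
Others bid (6, 6, 15): truth gives 9; bid 15 gives 11 > 9. Violating.
Others bid (6, 6, 19): truth gives 8; bid 19 gives 9 > 8. Violating.
Others bid (6, 15, 6): truth gives 9; bid 15 gives 11 > 9. Violating.
Others bid (6, 6, 21): truth gives 8; no alternative beats it.
Others bid (6, 15, 21): truth gives 6; no alternative beats it.
(Checking all 64 profiles: 14 have a profitable deviation, 50 do not.)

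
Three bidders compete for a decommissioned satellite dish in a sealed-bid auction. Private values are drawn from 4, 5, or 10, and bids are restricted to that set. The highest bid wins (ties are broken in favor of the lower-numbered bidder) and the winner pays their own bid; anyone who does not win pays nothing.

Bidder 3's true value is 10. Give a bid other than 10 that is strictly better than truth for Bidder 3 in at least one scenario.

Suppose Bidder 1 bids 4 and Bidder 2 bids 4.
Bid 10: wins, pays 10, utility 10 - 10 = 0.
Bid 5: wins, pays 5, utility 10 - 5 = 5.
So bidding 5 beats truth here (5 > 0).

5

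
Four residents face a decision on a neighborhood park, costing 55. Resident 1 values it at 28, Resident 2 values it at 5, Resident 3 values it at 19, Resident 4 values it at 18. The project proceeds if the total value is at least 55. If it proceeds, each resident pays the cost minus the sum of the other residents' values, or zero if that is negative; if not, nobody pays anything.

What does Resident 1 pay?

Total value 70 ≥ cost 55, so the project is built.
The other residents' values sum to 42.
Cost minus that sum is 55 - 42 = 13.

13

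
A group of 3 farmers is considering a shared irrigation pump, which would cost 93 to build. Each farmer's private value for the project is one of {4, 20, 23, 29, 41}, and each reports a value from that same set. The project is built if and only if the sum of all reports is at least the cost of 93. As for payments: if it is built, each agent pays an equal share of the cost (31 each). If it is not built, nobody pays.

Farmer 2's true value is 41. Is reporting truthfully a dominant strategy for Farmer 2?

Check each profile of the others' reports and compare truth against every alternative report.
Others report (20, 41): truth gives 10, best alternative gives 0.
Others report (23, 29): truth gives 10, best alternative gives 0.
Others report (29, 23): truth gives 10, best alternative gives 0.
Others report (29, 29): truth gives 10, best alternative gives 0.
Others report (41, 20): truth gives 10, best alternative gives 0.
Others report (23, 41): truth gives 10, best alternative gives 10.
(Remaining 19 profiles checked similarly; truth is weakly best in each.)
In every case the truthful report is at least as good as any alternative, so it is a dominant strategy.

Yes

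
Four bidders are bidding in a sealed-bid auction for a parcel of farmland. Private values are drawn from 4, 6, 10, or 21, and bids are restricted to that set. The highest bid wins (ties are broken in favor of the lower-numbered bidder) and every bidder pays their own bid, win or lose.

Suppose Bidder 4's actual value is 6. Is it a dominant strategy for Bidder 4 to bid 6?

Consider the case where Bidder 1 bids 4, Bidder 2 bids 4 and Bidder 3 bids 6.
Truthful bid 6: loses but pays 6, utility -6.
Bid 4 instead: loses but pays 4, utility -4.
Since -4 > -6, bidding 4 is strictly better here, so truthful bidding is not dominant.

No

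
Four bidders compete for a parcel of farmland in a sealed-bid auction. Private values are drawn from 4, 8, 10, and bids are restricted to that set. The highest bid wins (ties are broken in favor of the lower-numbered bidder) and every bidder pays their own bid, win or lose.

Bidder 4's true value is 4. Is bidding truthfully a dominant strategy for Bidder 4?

Yes

Check each profile of the others' bids and compare truth against every alternative bid.
Others bid (4, 4, 10): truth gives -4, best alternative gives -8.
Others bid (4, 8, 10): truth gives -4, best alternative gives -8.
Others bid (4, 10, 4): truth gives -4, best alternative gives -8.
Others bid (4, 10, 8): truth gives -4, best alternative gives -8.
Others bid (4, 10, 10): truth gives -4, best alternative gives -8.
Others bid (8, 4, 10): truth gives -4, best alternative gives -8.
(Remaining 21 profiles checked similarly; truth is weakly best in each.)
In every case the truthful bid is at least as good as any alternative, so it is a dominant strategy.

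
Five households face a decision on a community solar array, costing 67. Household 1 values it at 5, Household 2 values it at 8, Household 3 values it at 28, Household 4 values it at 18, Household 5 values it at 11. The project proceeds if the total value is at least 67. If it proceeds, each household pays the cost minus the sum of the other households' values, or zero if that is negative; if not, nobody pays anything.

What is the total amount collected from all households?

Total value 70 ≥ cost 67, so it is built.
Household 1: others sum to 65; max(0, 67 - 65) = 2.
Household 2: others sum to 62; max(0, 67 - 62) = 5.
Household 3: others sum to 42; max(0, 67 - 42) = 25.
Household 4: others sum to 52; max(0, 67 - 52) = 15.
Household 5: others sum to 59; max(0, 67 - 59) = 8.
Total collected = 2 + 5 + 25 + 15 + 8 = 55.

55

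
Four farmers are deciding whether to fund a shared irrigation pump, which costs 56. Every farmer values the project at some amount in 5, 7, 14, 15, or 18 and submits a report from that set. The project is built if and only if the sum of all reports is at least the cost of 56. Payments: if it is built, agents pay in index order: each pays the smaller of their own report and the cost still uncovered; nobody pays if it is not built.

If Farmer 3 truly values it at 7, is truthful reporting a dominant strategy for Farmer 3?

No

Consider the case where Farmer 1 reports 15, Farmer 2 reports 18 and Farmer 4 reports 18.
Truthful report 7: project built, pays 7, utility 7 - 7 = 0.
Report 5 instead: project built, pays 5, utility 7 - 5 = 2.
Since 2 > 0, reporting 5 is strictly better here, so truthful reporting is not dominant.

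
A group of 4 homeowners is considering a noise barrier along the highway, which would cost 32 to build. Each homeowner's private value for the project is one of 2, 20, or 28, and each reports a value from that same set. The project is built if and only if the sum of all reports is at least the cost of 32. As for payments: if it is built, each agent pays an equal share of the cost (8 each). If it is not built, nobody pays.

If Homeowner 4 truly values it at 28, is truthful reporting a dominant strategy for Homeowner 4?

Check each profile of the others' reports and compare truth against every alternative report.
Others report (2, 2, 2): truth gives 20, best alternative gives 0.
Others report (2, 2, 20): truth gives 20, best alternative gives 20.
Others report (2, 2, 28): truth gives 20, best alternative gives 20.
Others report (2, 20, 2): truth gives 20, best alternative gives 20.
Others report (2, 20, 20): truth gives 20, best alternative gives 20.
Others report (2, 20, 28): truth gives 20, best alternative gives 20.
(Remaining 21 profiles checked similarly; truth is weakly best in each.)
In every case the truthful report is at least as good as any alternative, so it is a dominant strategy.

Yes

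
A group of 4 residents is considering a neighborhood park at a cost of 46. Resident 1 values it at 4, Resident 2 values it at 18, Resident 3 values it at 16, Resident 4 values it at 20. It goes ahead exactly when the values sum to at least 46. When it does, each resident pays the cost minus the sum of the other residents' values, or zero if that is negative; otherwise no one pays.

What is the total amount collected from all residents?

Total value 58 ≥ cost 46, so it is built.
Resident 1: others sum to 54; max(0, 46 - 54) = 0.
Resident 2: others sum to 40; max(0, 46 - 40) = 6.
Resident 3: others sum to 42; max(0, 46 - 42) = 4.
Resident 4: others sum to 38; max(0, 46 - 38) = 8.
Total collected = 0 + 6 + 4 + 8 = 18.

18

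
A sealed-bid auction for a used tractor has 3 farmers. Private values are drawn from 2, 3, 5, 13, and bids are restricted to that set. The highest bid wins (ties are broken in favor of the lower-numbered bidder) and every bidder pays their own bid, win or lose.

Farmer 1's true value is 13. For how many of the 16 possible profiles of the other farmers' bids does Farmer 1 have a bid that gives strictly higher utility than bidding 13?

Others bid (2, 2): truth gives 0; bid 2 gives 11 > 0. Violating.
Others bid (2, 3): truth gives 0; bid 3 gives 10 > 0. Violating.
Others bid (2, 5): truth gives 0; bid 5 gives 8 > 0. Violating.
Others bid (3, 2): truth gives 0; bid 3 gives 10 > 0. Violating.
Others bid (2, 13): truth gives 0; no alternative beats it.
Others bid (3, 13): truth gives 0; no alternative beats it.
(Checking all 16 profiles: 9 have a profitable deviation, 7 do not.)

9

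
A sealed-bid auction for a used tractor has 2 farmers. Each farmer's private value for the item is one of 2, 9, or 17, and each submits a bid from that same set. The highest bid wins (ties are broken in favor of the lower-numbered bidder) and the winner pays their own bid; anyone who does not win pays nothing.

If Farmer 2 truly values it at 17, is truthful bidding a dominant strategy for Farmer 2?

Consider the case where Farmer 1 bids 2.
Truthful bid 17: wins, pays 17, utility 17 - 17 = 0.
Bid 9 instead: wins, pays 9, utility 17 - 9 = 8.
Since 8 > 0, bidding 9 is strictly better here, so truthful bidding is not dominant.

No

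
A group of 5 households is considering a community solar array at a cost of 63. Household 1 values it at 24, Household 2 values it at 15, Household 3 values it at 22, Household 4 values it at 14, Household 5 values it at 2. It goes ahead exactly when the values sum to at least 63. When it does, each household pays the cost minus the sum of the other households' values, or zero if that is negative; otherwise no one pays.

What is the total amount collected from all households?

19

Total value 77 ≥ cost 63, so it is built.
Household 1: others sum to 53; max(0, 63 - 53) = 10.
Household 2: others sum to 62; max(0, 63 - 62) = 1.
Household 3: others sum to 55; max(0, 63 - 55) = 8.
Household 4: others sum to 63; max(0, 63 - 63) = 0.
Household 5: others sum to 75; max(0, 63 - 75) = 0.
Total collected = 10 + 1 + 8 + 0 + 0 = 19.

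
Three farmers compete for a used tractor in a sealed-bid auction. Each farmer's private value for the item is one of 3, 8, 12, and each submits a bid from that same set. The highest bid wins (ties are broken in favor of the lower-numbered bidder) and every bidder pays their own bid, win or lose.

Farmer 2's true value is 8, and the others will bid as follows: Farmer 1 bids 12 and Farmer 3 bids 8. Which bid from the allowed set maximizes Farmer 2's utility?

Bid 3: loses but pays 3, utility -3.
Bid 8: loses but pays 8, utility -8.
Bid 12: loses but pays 12, utility -12.
The best choice is 3 with utility -3.

3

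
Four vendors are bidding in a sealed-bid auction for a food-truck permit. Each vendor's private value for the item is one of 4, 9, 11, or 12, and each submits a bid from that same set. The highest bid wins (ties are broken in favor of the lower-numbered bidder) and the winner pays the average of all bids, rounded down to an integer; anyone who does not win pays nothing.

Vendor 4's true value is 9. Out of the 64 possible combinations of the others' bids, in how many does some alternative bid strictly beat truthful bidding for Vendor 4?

Others bid (4, 4, 9): truth gives 0; bid 11 gives 2 > 0. Violating.
Others bid (4, 4, 11): truth gives 0; bid 12 gives 2 > 0. Violating.
Others bid (4, 9, 4): truth gives 0; bid 11 gives 2 > 0. Violating.
Others bid (4, 9, 9): truth gives 0; bid 11 gives 1 > 0. Violating.
Others bid (4, 4, 4): truth gives 4; no alternative beats it.
Others bid (4, 4, 12): truth gives 0; no alternative beats it.
(Checking all 64 profiles: 9 have a profitable deviation, 55 do not.)

9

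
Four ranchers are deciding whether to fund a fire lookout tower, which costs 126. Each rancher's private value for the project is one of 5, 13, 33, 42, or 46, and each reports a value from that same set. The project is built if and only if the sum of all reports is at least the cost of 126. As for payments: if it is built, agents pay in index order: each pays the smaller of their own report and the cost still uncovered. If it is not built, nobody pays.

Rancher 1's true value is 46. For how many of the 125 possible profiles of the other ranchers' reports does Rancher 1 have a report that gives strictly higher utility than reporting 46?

69

Others report (5, 33, 46): truth gives 0; report 42 gives 4 > 0. Violating.
Others report (5, 42, 42): truth gives 0; report 42 gives 4 > 0. Violating.
Others report (5, 42, 46): truth gives 0; report 33 gives 13 > 0. Violating.
Others report (5, 46, 33): truth gives 0; report 42 gives 4 > 0. Violating.
Others report (5, 5, 5): truth gives 0; no alternative beats it.
Others report (5, 5, 13): truth gives 0; no alternative beats it.
(Checking all 125 profiles: 69 have a profitable deviation, 56 do not.)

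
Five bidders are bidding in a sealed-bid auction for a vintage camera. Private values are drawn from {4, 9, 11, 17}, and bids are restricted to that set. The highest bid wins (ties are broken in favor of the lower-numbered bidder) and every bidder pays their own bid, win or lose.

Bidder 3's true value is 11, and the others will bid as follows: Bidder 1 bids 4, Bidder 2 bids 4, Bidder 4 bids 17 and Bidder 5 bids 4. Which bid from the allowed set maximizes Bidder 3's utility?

Bid 4: loses but pays 4, utility -4.
Bid 9: loses but pays 9, utility -9.
Bid 11: loses but pays 11, utility -11.
Bid 17: wins, pays 17, utility 11 - 17 = -6.
The best choice is 4 with utility -4.

4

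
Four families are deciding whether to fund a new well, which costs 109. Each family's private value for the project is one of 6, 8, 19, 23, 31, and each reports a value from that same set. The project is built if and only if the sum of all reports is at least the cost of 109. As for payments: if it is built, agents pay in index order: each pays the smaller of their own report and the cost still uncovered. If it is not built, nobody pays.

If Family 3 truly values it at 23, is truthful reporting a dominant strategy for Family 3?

Consider the case where Family 1 reports 31, Family 2 reports 31 and Family 4 reports 31.
Truthful report 23: project built, pays 23, utility 23 - 23 = 0.
Report 19 instead: project built, pays 19, utility 23 - 19 = 4.
Since 4 > 0, reporting 19 is strictly better here, so truthful reporting is not dominant.

No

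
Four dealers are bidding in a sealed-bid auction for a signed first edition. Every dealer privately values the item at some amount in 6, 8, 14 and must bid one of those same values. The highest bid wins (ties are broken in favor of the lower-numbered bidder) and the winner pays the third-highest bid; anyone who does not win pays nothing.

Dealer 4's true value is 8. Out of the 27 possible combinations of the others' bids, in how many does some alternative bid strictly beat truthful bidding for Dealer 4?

3

Others bid (6, 6, 8): truth gives 0; bid 14 gives 2 > 0. Violating.
Others bid (6, 8, 6): truth gives 0; bid 14 gives 2 > 0. Violating.
Others bid (8, 6, 6): truth gives 0; bid 14 gives 2 > 0. Violating.
Others bid (6, 6, 6): truth gives 2; no alternative beats it.
Others bid (6, 6, 14): truth gives 0; no alternative beats it.
(Checking all 27 profiles: 3 have a profitable deviation, 24 do not.)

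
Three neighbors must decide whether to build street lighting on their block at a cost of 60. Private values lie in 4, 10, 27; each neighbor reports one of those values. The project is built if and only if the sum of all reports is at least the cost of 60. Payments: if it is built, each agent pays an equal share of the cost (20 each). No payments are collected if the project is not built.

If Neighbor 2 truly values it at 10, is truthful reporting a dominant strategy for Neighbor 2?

No

Consider the case where Neighbor 1 reports 27 and Neighbor 3 reports 27.
Truthful report 10: project built, pays 20, utility 10 - 20 = -10.
Report 4 instead: project not built, utility 0.
Since 0 > -10, reporting 4 is strictly better here, so truthful reporting is not dominant.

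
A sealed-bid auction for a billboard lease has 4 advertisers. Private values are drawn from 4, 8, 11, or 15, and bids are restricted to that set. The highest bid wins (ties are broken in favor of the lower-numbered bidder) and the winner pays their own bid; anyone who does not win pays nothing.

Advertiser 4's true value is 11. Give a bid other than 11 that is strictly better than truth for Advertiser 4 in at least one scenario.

Suppose Advertiser 1 bids 4, Advertiser 2 bids 4 and Advertiser 3 bids 4.
Bid 11: wins, pays 11, utility 11 - 11 = 0.
Bid 8: wins, pays 8, utility 11 - 8 = 3.
So bidding 8 beats truth here (3 > 0).

8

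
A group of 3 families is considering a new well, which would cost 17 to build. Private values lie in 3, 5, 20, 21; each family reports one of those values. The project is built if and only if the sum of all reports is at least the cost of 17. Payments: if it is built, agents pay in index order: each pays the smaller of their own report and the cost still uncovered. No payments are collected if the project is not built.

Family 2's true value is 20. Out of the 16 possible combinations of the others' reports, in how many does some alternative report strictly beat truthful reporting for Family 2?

Others report (3, 20): truth gives 6; report 3 gives 17 > 6. Violating.
Others report (3, 21): truth gives 6; report 3 gives 17 > 6. Violating.
Others report (5, 20): truth gives 8; report 3 gives 17 > 8. Violating.
Others report (5, 21): truth gives 8; report 3 gives 17 > 8. Violating.
Others report (3, 3): truth gives 6; no alternative beats it.
Others report (3, 5): truth gives 6; no alternative beats it.
(Checking all 16 profiles: 4 have a profitable deviation, 12 do not.)

4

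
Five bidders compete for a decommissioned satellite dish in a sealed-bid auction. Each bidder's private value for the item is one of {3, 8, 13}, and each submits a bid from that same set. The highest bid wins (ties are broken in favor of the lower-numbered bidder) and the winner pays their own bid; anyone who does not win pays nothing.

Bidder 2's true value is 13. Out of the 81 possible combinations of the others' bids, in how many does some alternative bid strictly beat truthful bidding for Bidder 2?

Others bid (3, 3, 3, 3): truth gives 0; bid 8 gives 5 > 0. Violating.
Others bid (3, 3, 3, 8): truth gives 0; bid 8 gives 5 > 0. Violating.
Others bid (3, 3, 8, 3): truth gives 0; bid 8 gives 5 > 0. Violating.
Others bid (3, 3, 8, 8): truth gives 0; bid 8 gives 5 > 0. Violating.
Others bid (3, 3, 3, 13): truth gives 0; no alternative beats it.
Others bid (3, 3, 8, 13): truth gives 0; no alternative beats it.
(Checking all 81 profiles: 8 have a profitable deviation, 73 do not.)

8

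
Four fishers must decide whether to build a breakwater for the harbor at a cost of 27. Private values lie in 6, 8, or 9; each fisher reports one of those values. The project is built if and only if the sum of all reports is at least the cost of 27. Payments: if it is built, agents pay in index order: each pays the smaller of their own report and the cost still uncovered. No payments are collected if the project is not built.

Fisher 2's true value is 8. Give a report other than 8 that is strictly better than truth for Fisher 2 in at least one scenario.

6

Suppose Fisher 1 reports 6, Fisher 3 reports 6 and Fisher 4 reports 9.
Report 8: project built, pays 8, utility 8 - 8 = 0.
Report 6: project built, pays 6, utility 8 - 6 = 2.
So reporting 6 beats truth here (2 > 0).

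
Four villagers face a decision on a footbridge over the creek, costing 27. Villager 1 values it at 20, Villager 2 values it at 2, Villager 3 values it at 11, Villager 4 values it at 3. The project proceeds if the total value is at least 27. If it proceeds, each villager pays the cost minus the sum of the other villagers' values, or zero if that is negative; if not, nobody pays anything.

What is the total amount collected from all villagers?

13

Total value 36 ≥ cost 27, so it is built.
Villager 1: others sum to 16; max(0, 27 - 16) = 11.
Villager 2: others sum to 34; max(0, 27 - 34) = 0.
Villager 3: others sum to 25; max(0, 27 - 25) = 2.
Villager 4: others sum to 33; max(0, 27 - 33) = 0.
Total collected = 11 + 0 + 2 + 0 = 13.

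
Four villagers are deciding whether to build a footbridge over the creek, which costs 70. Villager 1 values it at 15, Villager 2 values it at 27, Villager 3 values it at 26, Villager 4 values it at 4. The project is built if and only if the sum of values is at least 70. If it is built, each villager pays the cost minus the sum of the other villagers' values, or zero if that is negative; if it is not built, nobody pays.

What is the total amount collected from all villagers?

64

Total value 72 ≥ cost 70, so it is built.
Villager 1: others sum to 57; max(0, 70 - 57) = 13.
Villager 2: others sum to 45; max(0, 70 - 45) = 25.
Villager 3: others sum to 46; max(0, 70 - 46) = 24.
Villager 4: others sum to 68; max(0, 70 - 68) = 2.
Total collected = 13 + 25 + 24 + 2 = 64.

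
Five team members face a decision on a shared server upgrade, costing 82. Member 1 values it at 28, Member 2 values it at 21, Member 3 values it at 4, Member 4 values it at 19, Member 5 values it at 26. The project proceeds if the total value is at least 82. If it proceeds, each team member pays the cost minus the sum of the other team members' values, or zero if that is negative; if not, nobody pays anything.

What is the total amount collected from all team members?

30

Total value 98 ≥ cost 82, so it is built.
Member 1: others sum to 70; max(0, 82 - 70) = 12.
Member 2: others sum to 77; max(0, 82 - 77) = 5.
Member 3: others sum to 94; max(0, 82 - 94) = 0.
Member 4: others sum to 79; max(0, 82 - 79) = 3.
Member 5: others sum to 72; max(0, 82 - 72) = 10.
Total collected = 12 + 5 + 0 + 3 + 10 = 30.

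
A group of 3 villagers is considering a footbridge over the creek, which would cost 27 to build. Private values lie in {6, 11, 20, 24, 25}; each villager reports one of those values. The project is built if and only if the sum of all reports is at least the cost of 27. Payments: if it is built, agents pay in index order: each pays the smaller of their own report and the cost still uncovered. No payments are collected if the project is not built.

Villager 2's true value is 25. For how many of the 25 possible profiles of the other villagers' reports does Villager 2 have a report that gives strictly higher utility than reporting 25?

15

Others report (6, 6): truth gives 4; report 20 gives 5 > 4. Violating.
Others report (6, 11): truth gives 4; report 11 gives 14 > 4. Violating.
Others report (6, 20): truth gives 4; report 6 gives 19 > 4. Violating.
Others report (6, 24): truth gives 4; report 6 gives 19 > 4. Violating.
Others report (24, 6): truth gives 22; no alternative beats it.
Others report (24, 11): truth gives 22; no alternative beats it.
(Checking all 25 profiles: 15 have a profitable deviation, 10 do not.)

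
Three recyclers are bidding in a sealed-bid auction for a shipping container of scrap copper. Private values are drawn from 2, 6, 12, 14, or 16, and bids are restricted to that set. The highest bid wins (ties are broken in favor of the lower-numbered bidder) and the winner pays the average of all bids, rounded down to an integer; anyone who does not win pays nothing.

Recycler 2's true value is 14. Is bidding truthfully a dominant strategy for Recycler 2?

No

Consider the case where Recycler 1 bids 2 and Recycler 3 bids 2.
Truthful bid 14: wins, pays 6, utility 14 - 6 = 8.
Bid 6 instead: wins, pays 3, utility 14 - 3 = 11.
Since 11 > 8, bidding 6 is strictly better here, so truthful bidding is not dominant.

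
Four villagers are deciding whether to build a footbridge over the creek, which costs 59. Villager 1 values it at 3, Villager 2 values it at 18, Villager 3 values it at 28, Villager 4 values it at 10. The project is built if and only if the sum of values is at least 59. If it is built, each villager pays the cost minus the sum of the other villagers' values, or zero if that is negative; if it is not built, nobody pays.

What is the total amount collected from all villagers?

59

Total value 59 ≥ cost 59, so it is built.
Villager 1: others sum to 56; max(0, 59 - 56) = 3.
Villager 2: others sum to 41; max(0, 59 - 41) = 18.
Villager 3: others sum to 31; max(0, 59 - 31) = 28.
Villager 4: others sum to 49; max(0, 59 - 49) = 10.
Total collected = 3 + 18 + 28 + 10 = 59.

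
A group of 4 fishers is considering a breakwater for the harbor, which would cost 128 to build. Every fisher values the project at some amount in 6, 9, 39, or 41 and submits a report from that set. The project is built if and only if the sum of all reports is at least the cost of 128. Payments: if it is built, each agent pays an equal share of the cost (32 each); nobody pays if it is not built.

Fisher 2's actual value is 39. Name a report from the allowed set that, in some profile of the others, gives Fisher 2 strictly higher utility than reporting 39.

41

Suppose Fisher 1 reports 6, Fisher 3 reports 41 and Fisher 4 reports 41.
Report 39: project not built, utility 0.
Report 41: project built, pays 32, utility 39 - 32 = 7.
So reporting 41 beats truth here (7 > 0).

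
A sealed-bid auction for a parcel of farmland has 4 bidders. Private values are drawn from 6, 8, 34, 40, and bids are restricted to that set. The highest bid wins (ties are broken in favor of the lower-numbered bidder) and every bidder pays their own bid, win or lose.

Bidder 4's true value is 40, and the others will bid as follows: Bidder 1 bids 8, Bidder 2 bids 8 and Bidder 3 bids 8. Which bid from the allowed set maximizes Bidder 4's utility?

34

Bid 6: loses but pays 6, utility -6.
Bid 8: loses but pays 8, utility -8.
Bid 34: wins, pays 34, utility 40 - 34 = 6.
Bid 40: wins, pays 40, utility 40 - 40 = 0.
The best choice is 34 with utility 6.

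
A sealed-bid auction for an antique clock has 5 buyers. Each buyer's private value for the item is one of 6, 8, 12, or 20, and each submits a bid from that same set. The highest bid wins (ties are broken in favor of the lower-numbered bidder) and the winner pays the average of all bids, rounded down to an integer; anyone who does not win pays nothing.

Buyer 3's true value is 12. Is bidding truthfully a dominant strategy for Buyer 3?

Consider the case where Buyer 1 bids 6, Buyer 2 bids 6, Buyer 4 bids 6 and Buyer 5 bids 6.
Truthful bid 12: wins, pays 7, utility 12 - 7 = 5.
Bid 8 instead: wins, pays 6, utility 12 - 6 = 6.
Since 6 > 5, bidding 8 is strictly better here, so truthful bidding is not dominant.

No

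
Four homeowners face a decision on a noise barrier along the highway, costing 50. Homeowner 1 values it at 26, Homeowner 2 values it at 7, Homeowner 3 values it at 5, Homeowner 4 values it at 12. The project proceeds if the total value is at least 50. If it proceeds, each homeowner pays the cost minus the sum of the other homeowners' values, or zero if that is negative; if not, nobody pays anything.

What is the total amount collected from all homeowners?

Total value 50 ≥ cost 50, so it is built.
Homeowner 1: others sum to 24; max(0, 50 - 24) = 26.
Homeowner 2: others sum to 43; max(0, 50 - 43) = 7.
Homeowner 3: others sum to 45; max(0, 50 - 45) = 5.
Homeowner 4: others sum to 38; max(0, 50 - 38) = 12.
Total collected = 26 + 7 + 5 + 12 = 50.

50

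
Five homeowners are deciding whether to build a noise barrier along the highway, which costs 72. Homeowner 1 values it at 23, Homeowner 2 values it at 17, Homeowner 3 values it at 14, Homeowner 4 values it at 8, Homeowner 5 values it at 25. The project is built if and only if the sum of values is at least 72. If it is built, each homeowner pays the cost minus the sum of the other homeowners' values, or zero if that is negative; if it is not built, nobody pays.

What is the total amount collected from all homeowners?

Total value 87 ≥ cost 72, so it is built.
Homeowner 1: others sum to 64; max(0, 72 - 64) = 8.
Homeowner 2: others sum to 70; max(0, 72 - 70) = 2.
Homeowner 3: others sum to 73; max(0, 72 - 73) = 0.
Homeowner 4: others sum to 79; max(0, 72 - 79) = 0.
Homeowner 5: others sum to 62; max(0, 72 - 62) = 10.
Total collected = 8 + 2 + 0 + 0 + 10 = 20.

20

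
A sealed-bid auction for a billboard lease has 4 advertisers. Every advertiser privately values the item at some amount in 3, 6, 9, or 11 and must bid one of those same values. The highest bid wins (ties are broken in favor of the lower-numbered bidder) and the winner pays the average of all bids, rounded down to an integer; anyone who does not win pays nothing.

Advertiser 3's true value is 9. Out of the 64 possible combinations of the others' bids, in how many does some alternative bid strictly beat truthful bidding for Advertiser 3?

22

Others bid (3, 3, 3): truth gives 5; bid 6 gives 6 > 5. Violating.
Others bid (3, 3, 6): truth gives 4; bid 6 gives 5 > 4. Violating.
Others bid (3, 3, 11): truth gives 0; bid 11 gives 2 > 0. Violating.
Others bid (3, 6, 11): truth gives 0; bid 11 gives 2 > 0. Violating.
Others bid (3, 3, 9): truth gives 3; no alternative beats it.
Others bid (3, 6, 3): truth gives 4; no alternative beats it.
(Checking all 64 profiles: 22 have a profitable deviation, 42 do not.)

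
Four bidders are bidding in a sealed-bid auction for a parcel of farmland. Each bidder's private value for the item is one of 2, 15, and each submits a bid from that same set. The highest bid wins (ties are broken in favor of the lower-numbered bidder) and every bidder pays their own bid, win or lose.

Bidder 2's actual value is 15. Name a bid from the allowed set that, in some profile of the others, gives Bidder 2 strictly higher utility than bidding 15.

Suppose Bidder 1 bids 15, Bidder 3 bids 2 and Bidder 4 bids 2.
Bid 15: loses but pays 15, utility -15.
Bid 2: loses but pays 2, utility -2.
So bidding 2 beats truth here (-2 > -15).

2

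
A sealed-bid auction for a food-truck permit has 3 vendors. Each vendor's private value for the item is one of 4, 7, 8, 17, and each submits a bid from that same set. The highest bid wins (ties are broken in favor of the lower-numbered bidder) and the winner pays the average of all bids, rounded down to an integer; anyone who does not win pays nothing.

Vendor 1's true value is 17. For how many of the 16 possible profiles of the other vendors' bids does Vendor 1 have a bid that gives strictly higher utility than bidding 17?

9

Others bid (4, 4): truth gives 9; bid 4 gives 13 > 9. Violating.
Others bid (4, 7): truth gives 8; bid 7 gives 11 > 8. Violating.
Others bid (4, 8): truth gives 8; bid 8 gives 11 > 8. Violating.
Others bid (7, 4): truth gives 8; bid 7 gives 11 > 8. Violating.
Others bid (4, 17): truth gives 5; no alternative beats it.
Others bid (7, 17): truth gives 4; no alternative beats it.
(Checking all 16 profiles: 9 have a profitable deviation, 7 do not.)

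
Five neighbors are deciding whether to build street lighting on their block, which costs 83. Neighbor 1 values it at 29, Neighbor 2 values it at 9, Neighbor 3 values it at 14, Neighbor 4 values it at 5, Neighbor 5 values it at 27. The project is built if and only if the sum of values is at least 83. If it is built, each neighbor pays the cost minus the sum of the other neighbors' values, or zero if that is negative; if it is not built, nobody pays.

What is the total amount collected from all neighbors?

Total value 84 ≥ cost 83, so it is built.
Neighbor 1: others sum to 55; max(0, 83 - 55) = 28.
Neighbor 2: others sum to 75; max(0, 83 - 75) = 8.
Neighbor 3: others sum to 70; max(0, 83 - 70) = 13.
Neighbor 4: others sum to 79; max(0, 83 - 79) = 4.
Neighbor 5: others sum to 57; max(0, 83 - 57) = 26.
Total collected = 28 + 8 + 13 + 4 + 26 = 79.

79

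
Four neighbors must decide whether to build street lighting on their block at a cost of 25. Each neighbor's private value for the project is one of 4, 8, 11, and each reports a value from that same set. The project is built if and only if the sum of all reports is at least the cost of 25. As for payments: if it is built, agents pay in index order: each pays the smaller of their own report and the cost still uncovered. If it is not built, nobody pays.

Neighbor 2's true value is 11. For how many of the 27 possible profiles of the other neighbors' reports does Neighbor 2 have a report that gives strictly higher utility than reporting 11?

Others report (4, 4, 11): truth gives 0; report 8 gives 3 > 0. Violating.
Others report (4, 8, 8): truth gives 0; report 8 gives 3 > 0. Violating.
Others report (4, 8, 11): truth gives 0; report 4 gives 7 > 0. Violating.
Others report (4, 11, 4): truth gives 0; report 8 gives 3 > 0. Violating.
Others report (4, 4, 4): truth gives 0; no alternative beats it.
Others report (4, 4, 8): truth gives 0; no alternative beats it.
(Checking all 27 profiles: 23 have a profitable deviation, 4 do not.)

23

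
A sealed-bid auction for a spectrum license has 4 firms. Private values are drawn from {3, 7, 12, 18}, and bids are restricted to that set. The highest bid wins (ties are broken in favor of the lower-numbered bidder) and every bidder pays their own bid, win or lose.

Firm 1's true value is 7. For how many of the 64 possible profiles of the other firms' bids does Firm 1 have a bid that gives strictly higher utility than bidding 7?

Others bid (3, 3, 3): truth gives 0; bid 3 gives 4 > 0. Violating.
Others bid (3, 3, 12): truth gives -7; bid 3 gives -3 > -7. Violating.
Others bid (3, 3, 18): truth gives -7; bid 3 gives -3 > -7. Violating.
Others bid (3, 7, 12): truth gives -7; bid 3 gives -3 > -7. Violating.
Others bid (3, 3, 7): truth gives 0; no alternative beats it.
Others bid (3, 7, 3): truth gives 0; no alternative beats it.
(Checking all 64 profiles: 57 have a profitable deviation, 7 do not.)

57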